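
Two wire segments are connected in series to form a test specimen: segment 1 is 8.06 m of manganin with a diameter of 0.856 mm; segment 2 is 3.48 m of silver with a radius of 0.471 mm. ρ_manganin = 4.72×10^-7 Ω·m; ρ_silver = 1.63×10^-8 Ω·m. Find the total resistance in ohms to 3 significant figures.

6.69 Ω

Segment 1: A = π(d/2)² = π(4.2800e-04 m)² = 5.755e-07 m²
R₁ = ρL/A = (4.72×10^-7)(8.06)/(5.755e-07) = 6.611 Ω
Segment 2: A = πr² = π(4.7100e-04 m)² = 6.969e-07 m²
R₂ = (1.63×10^-8)(3.48)/(6.969e-07) = 0.08139 Ω
R = R₁ + R₂ = 6.69 Ω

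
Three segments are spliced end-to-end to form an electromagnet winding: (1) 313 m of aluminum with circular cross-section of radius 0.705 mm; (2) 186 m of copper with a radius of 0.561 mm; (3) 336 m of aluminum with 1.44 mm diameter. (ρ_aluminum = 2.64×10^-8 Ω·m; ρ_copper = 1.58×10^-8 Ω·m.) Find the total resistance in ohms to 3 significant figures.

Seg 1: A = πr² = π(7.0500e-04 m)² = 1.561e-06 m²
R_1 = (2.64×10^-8)(313)/(1.561e-06) = 5.292 Ω
Seg 2: A = πr² = π(5.6100e-04 m)² = 9.887e-07 m²
R_2 = (1.58×10^-8)(186)/(9.887e-07) = 2.972 Ω
Seg 3: A = π(d/2)² = π(7.2000e-04 m)² = 1.629e-06 m²
R_3 = (2.64×10^-8)(336)/(1.629e-06) = 5.447 Ω
R_total = R_1 + R_2 + R_3 = 13.7 Ω

13.7 Ω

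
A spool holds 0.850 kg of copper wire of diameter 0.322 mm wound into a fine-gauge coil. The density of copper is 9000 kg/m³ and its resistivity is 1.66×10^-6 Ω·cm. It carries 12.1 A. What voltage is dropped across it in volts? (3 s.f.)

2860 V

ρ = 1.66×10^-6 Ω·cm = 1.66×10^-8 Ω·m
A = π(d/2)² = π(1.6100e-04 m)² = 8.1433e-08 m²
L = m/(density·A) = 0.85/(9000×8.1433e-08) = 1160 m
R = ρL/A = (1.66×10^-8)(1160)/(8.1433e-08) = 236.4 Ω
V = IR = 12.1 × 236.4 = 2860 V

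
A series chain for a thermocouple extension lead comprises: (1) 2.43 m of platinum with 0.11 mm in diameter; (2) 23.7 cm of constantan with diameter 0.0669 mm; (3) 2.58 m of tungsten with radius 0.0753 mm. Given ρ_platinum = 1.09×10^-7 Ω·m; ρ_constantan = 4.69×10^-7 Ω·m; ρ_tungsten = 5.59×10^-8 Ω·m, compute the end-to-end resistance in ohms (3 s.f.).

Seg 1: A = π(d/2)² = π(5.5000e-05 m)² = 9.503e-09 m²
R_1 = (1.09×10^-7)(2.43)/(9.503e-09) = 27.87 Ω
Seg 2: A = π(d/2)² = π(3.3450e-05 m)² = 3.515e-09 m²
R_2 = (4.69×10^-7)(0.237)/(3.515e-09) = 31.62 Ω
Seg 3: A = πr² = π(7.5300e-05 m)² = 1.781e-08 m²
R_3 = (5.59×10^-8)(2.58)/(1.781e-08) = 8.096 Ω
R_total = R_1 + R_2 + R_3 = 67.6 Ω

67.6 Ω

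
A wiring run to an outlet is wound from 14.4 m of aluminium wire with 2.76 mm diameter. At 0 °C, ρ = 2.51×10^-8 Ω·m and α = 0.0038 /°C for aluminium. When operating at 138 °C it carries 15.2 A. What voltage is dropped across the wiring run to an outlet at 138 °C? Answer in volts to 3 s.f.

1.40 V

A = π(d/2)² = π(1.3800e-03 m)² = 5.983e-06 m²
R₍0₎ = ρL/A = (2.51×10^-8)(14.4)/(5.983e-06) = 0.06041 Ω
R₍138₎ = R₍0₎(1 + αΔT) = 0.06041 × (1 + 0.0038×138) = 0.09209 Ω
V = IR = 15.2 × 0.09209 = 1.40 V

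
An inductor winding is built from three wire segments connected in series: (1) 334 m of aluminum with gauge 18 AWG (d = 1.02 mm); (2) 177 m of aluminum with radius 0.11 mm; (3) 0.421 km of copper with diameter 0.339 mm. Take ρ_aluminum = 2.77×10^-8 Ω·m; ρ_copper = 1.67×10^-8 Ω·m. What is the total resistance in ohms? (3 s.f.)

218 Ω

Seg 1: A = π(1.02/2 mm)² = π(5.1000e-04 m)² = 8.171e-07 m²
R_1 = (2.77×10^-8)(334)/(8.171e-07) = 11.32 Ω
Seg 2: A = πr² = π(1.1000e-04 m)² = 3.801e-08 m²
R_2 = (2.77×10^-8)(177)/(3.801e-08) = 129 Ω
Seg 3: A = π(d/2)² = π(1.6950e-04 m)² = 9.026e-08 m²
R_3 = (1.67×10^-8)(421)/(9.026e-08) = 77.89 Ω
R_total = R_1 + R_2 + R_3 = 218 Ω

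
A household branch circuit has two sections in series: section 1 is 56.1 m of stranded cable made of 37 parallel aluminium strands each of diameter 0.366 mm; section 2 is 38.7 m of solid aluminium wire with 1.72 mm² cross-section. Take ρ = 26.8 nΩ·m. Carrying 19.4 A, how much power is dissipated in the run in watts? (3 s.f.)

372 W

ρ = 26.8 nΩ·m = 2.68×10^-8 Ω·m
Section 1: A_strand = π(1.8300e-04)² = 1.052e-07 m²; R₁ = ρL/(N·A_s) = (2.68×10^-8)(56.1)/(37×1.052e-07) = 0.3862 Ω
Section 2: A = 1.72 mm² = 1.720e-06 m²
R₂ = (2.68×10^-8)(38.7)/(1.720e-06) = 0.603 Ω
R = R₁ + R₂ = 0.9892 Ω
P = I²R = (19.4)² × 0.9892 = 372 W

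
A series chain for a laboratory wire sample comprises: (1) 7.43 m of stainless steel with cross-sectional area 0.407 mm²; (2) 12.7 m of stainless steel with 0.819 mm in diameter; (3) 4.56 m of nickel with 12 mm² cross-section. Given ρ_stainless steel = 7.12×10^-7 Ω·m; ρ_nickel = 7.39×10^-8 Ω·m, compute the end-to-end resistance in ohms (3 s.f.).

Seg 1: A = 0.407 mm² = 4.070e-07 m²
R_1 = (7.12×10^-7)(7.43)/(4.070e-07) = 13 Ω
Seg 2: A = π(d/2)² = π(4.0950e-04 m)² = 5.268e-07 m²
R_2 = (7.12×10^-7)(12.7)/(5.268e-07) = 17.16 Ω
Seg 3: A = 12 mm² = 1.200e-05 m²
R_3 = (7.39×10^-8)(4.56)/(1.200e-05) = 0.02808 Ω
R_total = R_1 + R_2 + R_3 = 30.2 Ω

30.2 Ω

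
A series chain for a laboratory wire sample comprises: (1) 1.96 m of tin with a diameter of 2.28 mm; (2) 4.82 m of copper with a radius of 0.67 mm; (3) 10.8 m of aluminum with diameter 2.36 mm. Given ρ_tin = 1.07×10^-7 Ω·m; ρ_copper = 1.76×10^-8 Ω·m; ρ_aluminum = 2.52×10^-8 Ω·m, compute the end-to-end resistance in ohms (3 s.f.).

0.174 Ω

Seg 1: A = π(d/2)² = π(1.1400e-03 m)² = 4.083e-06 m²
R_1 = (1.07×10^-7)(1.96)/(4.083e-06) = 0.05137 Ω
Seg 2: A = πr² = π(6.7000e-04 m)² = 1.410e-06 m²
R_2 = (1.76×10^-8)(4.82)/(1.410e-06) = 0.06015 Ω
Seg 3: A = π(d/2)² = π(1.1800e-03 m)² = 4.374e-06 m²
R_3 = (2.52×10^-8)(10.8)/(4.374e-06) = 0.06222 Ω
R_total = R_1 + R_2 + R_3 = 0.174 Ω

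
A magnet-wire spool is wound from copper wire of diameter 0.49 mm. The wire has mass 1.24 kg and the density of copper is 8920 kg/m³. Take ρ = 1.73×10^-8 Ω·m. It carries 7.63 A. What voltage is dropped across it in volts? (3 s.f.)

A = π(d/2)² = π(2.4500e-04 m)² = 1.8857e-07 m²
L = m/(density·A) = 1.24/(8920×1.8857e-07) = 737.2 m
R = ρL/A = (1.73×10^-8)(737.2)/(1.8857e-07) = 67.63 Ω
V = IR = 7.63 × 67.63 = 516 V

516 V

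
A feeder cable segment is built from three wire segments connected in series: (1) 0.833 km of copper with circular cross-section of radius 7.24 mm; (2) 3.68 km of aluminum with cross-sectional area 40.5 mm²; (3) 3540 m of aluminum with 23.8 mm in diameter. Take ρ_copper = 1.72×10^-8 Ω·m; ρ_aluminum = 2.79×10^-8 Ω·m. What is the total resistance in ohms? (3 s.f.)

Seg 1: A = πr² = π(7.2400e-03 m)² = 1.647e-04 m²
R_1 = (1.72×10^-8)(833)/(1.647e-04) = 0.08701 Ω
Seg 2: A = 40.5 mm² = 4.050e-05 m²
R_2 = (2.79×10^-8)(3680)/(4.050e-05) = 2.535 Ω
Seg 3: A = π(d/2)² = π(1.1900e-02 m)² = 4.449e-04 m²
R_3 = (2.79×10^-8)(3540)/(4.449e-04) = 0.222 Ω
R_total = R_1 + R_2 + R_3 = 2.84 Ω

2.84 Ω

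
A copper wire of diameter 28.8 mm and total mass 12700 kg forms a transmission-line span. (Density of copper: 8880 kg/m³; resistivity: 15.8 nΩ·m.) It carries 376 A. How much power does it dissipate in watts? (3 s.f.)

7530 W

ρ = 15.8 nΩ·m = 1.58×10^-8 Ω·m
A = π(d/2)² = π(1.4400e-02 m)² = 6.5144e-04 m²
L = m/(density·A) = 12700/(8880×6.5144e-04) = 2195 m
R = ρL/A = (1.58×10^-8)(2195)/(6.5144e-04) = 0.05325 Ω
P = I²R = (376)² × 0.05325 = 7530 W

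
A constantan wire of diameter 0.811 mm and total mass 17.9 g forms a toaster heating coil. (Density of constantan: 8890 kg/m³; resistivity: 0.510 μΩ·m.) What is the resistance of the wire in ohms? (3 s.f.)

3.85 Ω

ρ = 0.510 μΩ·m = 5.10×10^-7 Ω·m
A = π(d/2)² = π(4.0550e-04 m)² = 5.1657e-07 m²
L = m/(density·A) = 0.0179/(8890×5.1657e-07) = 3.898 m
R = ρL/A = (5.10×10^-7)(3.898)/(5.1657e-07) = 3.85 Ω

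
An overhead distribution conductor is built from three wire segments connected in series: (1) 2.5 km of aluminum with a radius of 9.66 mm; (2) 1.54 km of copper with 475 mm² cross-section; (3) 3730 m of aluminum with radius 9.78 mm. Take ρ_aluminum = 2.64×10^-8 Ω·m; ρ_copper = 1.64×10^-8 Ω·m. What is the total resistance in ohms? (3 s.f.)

0.606 Ω

Seg 1: A = πr² = π(9.6600e-03 m)² = 2.932e-04 m²
R_1 = (2.64×10^-8)(2500)/(2.932e-04) = 0.2251 Ω
Seg 2: A = 475 mm² = 4.750e-04 m²
R_2 = (1.64×10^-8)(1540)/(4.750e-04) = 0.05317 Ω
Seg 3: A = πr² = π(9.7800e-03 m)² = 3.005e-04 m²
R_3 = (2.64×10^-8)(3730)/(3.005e-04) = 0.3277 Ω
R_total = R_1 + R_2 + R_3 = 0.606 Ω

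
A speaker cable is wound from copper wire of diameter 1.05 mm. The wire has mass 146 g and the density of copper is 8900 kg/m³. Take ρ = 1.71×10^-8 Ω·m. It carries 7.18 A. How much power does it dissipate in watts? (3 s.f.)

A = π(d/2)² = π(5.2500e-04 m)² = 8.6590e-07 m²
L = m/(density·A) = 0.146/(8900×8.6590e-07) = 18.94 m
R = ρL/A = (1.71×10^-8)(18.94)/(8.6590e-07) = 0.3741 Ω
P = I²R = (7.18)² × 0.3741 = 19.3 W

19.3 W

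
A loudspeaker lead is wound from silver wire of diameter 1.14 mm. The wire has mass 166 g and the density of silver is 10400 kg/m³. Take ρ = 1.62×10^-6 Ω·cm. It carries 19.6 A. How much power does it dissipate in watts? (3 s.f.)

95.3 W

ρ = 1.62×10^-6 Ω·cm = 1.62×10^-8 Ω·m
A = π(d/2)² = π(5.7000e-04 m)² = 1.0207e-06 m²
L = m/(density·A) = 0.166/(10400×1.0207e-06) = 15.64 m
R = ρL/A = (1.62×10^-8)(15.64)/(1.0207e-06) = 0.2482 Ω
P = I²R = (19.6)² × 0.2482 = 95.3 W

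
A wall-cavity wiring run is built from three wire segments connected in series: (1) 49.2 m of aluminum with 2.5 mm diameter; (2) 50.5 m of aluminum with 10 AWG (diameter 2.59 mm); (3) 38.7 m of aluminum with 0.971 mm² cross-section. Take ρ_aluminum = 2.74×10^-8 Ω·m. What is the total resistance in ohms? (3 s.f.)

1.63 Ω

Seg 1: A = π(d/2)² = π(1.2500e-03 m)² = 4.909e-06 m²
R_1 = (2.74×10^-8)(49.2)/(4.909e-06) = 0.2746 Ω
Seg 2: A = π(2.59/2 mm)² = π(1.2950e-03 m)² = 5.269e-06 m²
R_2 = (2.74×10^-8)(50.5)/(5.269e-06) = 0.2626 Ω
Seg 3: A = 0.971 mm² = 9.710e-07 m²
R_3 = (2.74×10^-8)(38.7)/(9.710e-07) = 1.092 Ω
R_total = R_1 + R_2 + R_3 = 1.63 Ω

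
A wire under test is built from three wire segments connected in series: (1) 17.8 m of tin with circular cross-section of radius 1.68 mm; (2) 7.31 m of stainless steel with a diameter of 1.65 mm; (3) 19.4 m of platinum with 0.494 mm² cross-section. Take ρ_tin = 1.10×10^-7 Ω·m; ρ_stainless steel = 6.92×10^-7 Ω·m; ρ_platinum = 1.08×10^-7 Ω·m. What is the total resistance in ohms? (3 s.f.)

6.83 Ω

Seg 1: A = πr² = π(1.6800e-03 m)² = 8.867e-06 m²
R_1 = (1.10×10^-7)(17.8)/(8.867e-06) = 0.2208 Ω
Seg 2: A = π(d/2)² = π(8.2500e-04 m)² = 2.138e-06 m²
R_2 = (6.92×10^-7)(7.31)/(2.138e-06) = 2.366 Ω
Seg 3: A = 0.494 mm² = 4.940e-07 m²
R_3 = (1.08×10^-7)(19.4)/(4.940e-07) = 4.241 Ω
R_total = R_1 + R_2 + R_3 = 6.83 Ω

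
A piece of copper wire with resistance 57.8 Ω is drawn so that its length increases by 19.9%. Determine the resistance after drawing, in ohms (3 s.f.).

83.1 Ω

k = 1 + 19.9/100 = 1.199; volume constant ⇒ A' = A/k, so R' = k²R.
R' = 1.438 × 57.8 = 83.1 Ω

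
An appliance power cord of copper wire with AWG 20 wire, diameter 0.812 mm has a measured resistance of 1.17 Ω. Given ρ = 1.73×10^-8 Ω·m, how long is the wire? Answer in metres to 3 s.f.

35.0 m

A = π(0.812/2 mm)² = π(4.0600e-04 m)² = 5.178e-07 m²
L = RA/ρ = (1.17)(5.178e-07)/(1.73×10^-8) = 35.0 m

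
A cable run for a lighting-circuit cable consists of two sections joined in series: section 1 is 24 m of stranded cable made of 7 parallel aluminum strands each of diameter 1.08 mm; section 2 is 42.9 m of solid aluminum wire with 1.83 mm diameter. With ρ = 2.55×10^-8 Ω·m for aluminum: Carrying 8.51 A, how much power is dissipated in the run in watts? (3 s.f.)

37.0 W

Section 1: A_strand = π(5.4000e-04)² = 9.161e-07 m²; R₁ = ρL/(N·A_s) = (2.55×10^-8)(24)/(7×9.161e-07) = 0.09544 Ω
Section 2: A = π(d/2)² = π(9.1500e-04 m)² = 2.630e-06 m²
R₂ = (2.55×10^-8)(42.9)/(2.630e-06) = 0.4159 Ω
R = R₁ + R₂ = 0.5114 Ω
P = I²R = (8.51)² × 0.5114 = 37.0 W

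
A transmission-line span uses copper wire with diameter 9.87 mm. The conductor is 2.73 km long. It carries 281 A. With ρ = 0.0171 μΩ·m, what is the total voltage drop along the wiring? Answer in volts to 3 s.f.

171 V

ρ = 0.0171 μΩ·m = 1.71×10^-8 Ω·m
A = π(d/2)² = π(4.9350e-03 m)² = 7.651e-05 m²
R = ρL/A = (1.71×10^-8)(2730)/(7.651e-05) = 0.6101 Ω
V = IR = 281 × 0.6101 = 171 V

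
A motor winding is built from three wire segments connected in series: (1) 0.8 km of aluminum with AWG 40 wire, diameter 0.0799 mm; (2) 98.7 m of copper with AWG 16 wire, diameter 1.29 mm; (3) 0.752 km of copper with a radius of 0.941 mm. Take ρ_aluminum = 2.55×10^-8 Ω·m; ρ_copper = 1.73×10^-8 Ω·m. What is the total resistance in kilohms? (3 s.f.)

Seg 1: A = π(0.0799/2 mm)² = π(3.9950e-05 m)² = 5.014e-09 m²
R_1 = (2.55×10^-8)(800)/(5.014e-09) = 4069 Ω
Seg 2: A = π(1.29/2 mm)² = π(6.4500e-04 m)² = 1.307e-06 m²
R_2 = (1.73×10^-8)(98.7)/(1.307e-06) = 1.306 Ω
Seg 3: A = πr² = π(9.4100e-04 m)² = 2.782e-06 m²
R_3 = (1.73×10^-8)(752)/(2.782e-06) = 4.677 Ω
R_total = R_1 + R_2 + R_3 = 4.07 kΩ

4.07 kΩ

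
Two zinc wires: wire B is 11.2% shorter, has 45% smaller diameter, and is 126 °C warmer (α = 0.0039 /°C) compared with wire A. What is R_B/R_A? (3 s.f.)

4.38

R ∝ ρL/d² with ρ ∝ (1+αΔT), so R_B/R_A = (1 − 11.2/100) × (1 − 45/100)⁻² × (1 + 0.0039×126)
= 0.888 × 3.306 × 1.491 = 4.38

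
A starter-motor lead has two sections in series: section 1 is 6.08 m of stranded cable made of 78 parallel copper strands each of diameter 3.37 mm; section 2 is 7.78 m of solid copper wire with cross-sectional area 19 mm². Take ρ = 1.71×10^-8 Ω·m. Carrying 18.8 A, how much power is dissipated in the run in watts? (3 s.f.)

Section 1: A_strand = π(1.6850e-03)² = 8.920e-06 m²; R₁ = ρL/(N·A_s) = (1.71×10^-8)(6.08)/(78×8.920e-06) = 1.494×10^-4 Ω
Section 2: A = 19 mm² = 1.900e-05 m²
R₂ = (1.71×10^-8)(7.78)/(1.900e-05) = 0.007002 Ω
R = R₁ + R₂ = 0.007151 Ω
P = I²R = (18.8)² × 0.007151 = 2.53 W

2.53 W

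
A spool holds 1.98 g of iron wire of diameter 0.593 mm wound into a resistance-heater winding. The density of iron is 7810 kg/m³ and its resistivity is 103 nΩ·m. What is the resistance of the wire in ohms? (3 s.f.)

0.342 Ω

ρ = 103 nΩ·m = 1.03×10^-7 Ω·m
A = π(d/2)² = π(2.9650e-04 m)² = 2.7618e-07 m²
L = m/(density·A) = 0.00198/(7810×2.7618e-07) = 0.9179 m
R = ρL/A = (1.03×10^-7)(0.9179)/(2.7618e-07) = 0.342 Ω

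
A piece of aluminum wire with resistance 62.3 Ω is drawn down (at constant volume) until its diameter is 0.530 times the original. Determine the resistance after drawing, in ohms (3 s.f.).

790 Ω

Volume constant ⇒ L' = L/r² with r = 0.53. R' = ρL'/A' = ρ(L/r²)/(πr²d₀²/4) = R/r⁴.
R' = 12.67 × 62.3 = 790 Ω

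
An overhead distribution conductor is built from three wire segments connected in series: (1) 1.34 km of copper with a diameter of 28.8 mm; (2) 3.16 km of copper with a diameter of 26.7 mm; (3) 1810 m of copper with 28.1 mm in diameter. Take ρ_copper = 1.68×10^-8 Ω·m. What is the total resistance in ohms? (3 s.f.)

0.178 Ω

Seg 1: A = π(d/2)² = π(1.4400e-02 m)² = 6.514e-04 m²
R_1 = (1.68×10^-8)(1340)/(6.514e-04) = 0.03456 Ω
Seg 2: A = π(d/2)² = π(1.3350e-02 m)² = 5.599e-04 m²
R_2 = (1.68×10^-8)(3160)/(5.599e-04) = 0.09482 Ω
Seg 3: A = π(d/2)² = π(1.4050e-02 m)² = 6.202e-04 m²
R_3 = (1.68×10^-8)(1810)/(6.202e-04) = 0.04903 Ω
R_total = R_1 + R_2 + R_3 = 0.178 Ω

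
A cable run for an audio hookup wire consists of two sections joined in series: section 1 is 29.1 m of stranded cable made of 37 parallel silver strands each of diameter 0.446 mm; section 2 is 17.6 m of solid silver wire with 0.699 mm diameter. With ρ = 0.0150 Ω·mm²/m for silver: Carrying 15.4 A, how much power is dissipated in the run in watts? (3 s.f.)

ρ = 0.0150 Ω·mm²/m = 1.50×10^-8 Ω·m
Section 1: A_strand = π(2.2300e-04)² = 1.562e-07 m²; R₁ = ρL/(N·A_s) = (1.50×10^-8)(29.1)/(37×1.562e-07) = 0.07551 Ω
Section 2: A = π(d/2)² = π(3.4950e-04 m)² = 3.837e-07 m²
R₂ = (1.50×10^-8)(17.6)/(3.837e-07) = 0.688 Ω
R = R₁ + R₂ = 0.7635 Ω
P = I²R = (15.4)² × 0.7635 = 181 W

181 W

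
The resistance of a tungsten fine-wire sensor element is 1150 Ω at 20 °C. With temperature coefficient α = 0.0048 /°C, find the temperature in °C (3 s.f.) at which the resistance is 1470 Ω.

78.0 °C

R = R₀(1 + α(T − T₀)) ⇒ T = T₀ + (R/R₀ − 1)/α
T = 20 + (1470/1150 − 1)/0.0048 = 20 + (0.2783)/0.0048 = 78.0 °C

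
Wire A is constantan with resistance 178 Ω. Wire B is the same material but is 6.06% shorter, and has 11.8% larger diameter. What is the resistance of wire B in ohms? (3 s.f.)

R ∝ L/d², so R_B/R_A = (1 − 6.06/100) × (1 + 11.8/100)⁻²
= 0.9394 × 0.8001 = 0.7516
R_B = 0.7516 × 178 = 134 Ω

134 Ω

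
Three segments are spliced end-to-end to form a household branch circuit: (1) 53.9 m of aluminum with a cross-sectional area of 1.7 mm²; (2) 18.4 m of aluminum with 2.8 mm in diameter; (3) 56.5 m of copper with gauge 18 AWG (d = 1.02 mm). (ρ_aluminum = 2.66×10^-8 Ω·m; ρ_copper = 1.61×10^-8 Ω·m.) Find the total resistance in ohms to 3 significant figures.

Seg 1: A = 1.7 mm² = 1.700e-06 m²
R_1 = (2.66×10^-8)(53.9)/(1.700e-06) = 0.8434 Ω
Seg 2: A = π(d/2)² = π(1.4000e-03 m)² = 6.158e-06 m²
R_2 = (2.66×10^-8)(18.4)/(6.158e-06) = 0.07949 Ω
Seg 3: A = π(1.02/2 mm)² = π(5.1000e-04 m)² = 8.171e-07 m²
R_3 = (1.61×10^-8)(56.5)/(8.171e-07) = 1.113 Ω
R_total = R_1 + R_2 + R_3 = 2.04 Ω

2.04 Ω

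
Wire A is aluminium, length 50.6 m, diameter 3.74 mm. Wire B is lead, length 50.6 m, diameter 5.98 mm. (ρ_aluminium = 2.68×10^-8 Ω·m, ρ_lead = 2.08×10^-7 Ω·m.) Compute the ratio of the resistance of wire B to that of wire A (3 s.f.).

3.04

R ∝ ρL/d², so R_B/R_A = (ρ_B/ρ_A) × (d_A/d_B)²
= (2.08×10^-7/2.68×10^-8) × (3.74/5.98)² = 3.04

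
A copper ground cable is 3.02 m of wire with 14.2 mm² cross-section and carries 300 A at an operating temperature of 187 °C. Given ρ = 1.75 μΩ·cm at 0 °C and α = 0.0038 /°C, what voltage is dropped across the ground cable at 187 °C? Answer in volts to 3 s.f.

ρ = 1.75 μΩ·cm = 1.75×10^-8 Ω·m
A = 14.2 mm² = 1.420e-05 m²
R₍0₎ = ρL/A = (1.75×10^-8)(3.02)/(1.420e-05) = 0.003722 Ω
R₍187₎ = R₍0₎(1 + αΔT) = 0.003722 × (1 + 0.0038×187) = 0.006367 Ω
V = IR = 300 × 0.006367 = 1.91 V

1.91 V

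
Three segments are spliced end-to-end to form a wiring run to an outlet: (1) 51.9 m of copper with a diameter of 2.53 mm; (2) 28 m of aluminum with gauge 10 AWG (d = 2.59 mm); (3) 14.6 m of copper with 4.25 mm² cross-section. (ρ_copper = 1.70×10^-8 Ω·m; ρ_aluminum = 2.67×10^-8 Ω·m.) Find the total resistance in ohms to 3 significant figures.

0.376 Ω

Seg 1: A = π(d/2)² = π(1.2650e-03 m)² = 5.027e-06 m²
R_1 = (1.70×10^-8)(51.9)/(5.027e-06) = 0.1755 Ω
Seg 2: A = π(2.59/2 mm)² = π(1.2950e-03 m)² = 5.269e-06 m²
R_2 = (2.67×10^-8)(28)/(5.269e-06) = 0.1419 Ω
Seg 3: A = 4.25 mm² = 4.250e-06 m²
R_3 = (1.70×10^-8)(14.6)/(4.250e-06) = 0.0584 Ω
R_total = R_1 + R_2 + R_3 = 0.376 Ω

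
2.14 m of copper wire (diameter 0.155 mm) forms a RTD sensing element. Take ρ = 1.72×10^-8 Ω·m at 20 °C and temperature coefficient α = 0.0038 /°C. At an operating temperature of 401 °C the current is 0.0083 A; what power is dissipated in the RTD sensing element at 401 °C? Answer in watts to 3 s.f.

A = π(d/2)² = π(7.7500e-05 m)² = 1.887e-08 m²
R₍20₎ = ρL/A = (1.72×10^-8)(2.14)/(1.887e-08) = 1.951 Ω
R₍401₎ = R₍20₎(1 + αΔT) = 1.951 × (1 + 0.0038×381) = 4.775 Ω
P = I²R = (0.0083)² × 4.775 = 3.29×10^-4 W

3.29×10^-4 W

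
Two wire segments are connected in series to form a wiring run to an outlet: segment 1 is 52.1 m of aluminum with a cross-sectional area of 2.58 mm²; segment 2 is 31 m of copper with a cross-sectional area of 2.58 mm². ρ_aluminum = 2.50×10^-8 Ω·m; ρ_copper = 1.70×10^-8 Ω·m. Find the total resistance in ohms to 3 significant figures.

Segment 1: A = 2.58 mm² = 2.580e-06 m²
R₁ = ρL/A = (2.50×10^-8)(52.1)/(2.580e-06) = 0.5048 Ω
R₂ = (1.70×10^-8)(31)/(2.580e-06) = 0.2043 Ω
R = R₁ + R₂ = 0.709 Ω

0.709 Ω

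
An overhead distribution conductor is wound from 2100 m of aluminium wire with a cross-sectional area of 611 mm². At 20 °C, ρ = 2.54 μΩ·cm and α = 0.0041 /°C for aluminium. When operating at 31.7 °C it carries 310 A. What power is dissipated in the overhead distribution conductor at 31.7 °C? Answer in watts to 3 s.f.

ρ = 2.54 μΩ·cm = 2.54×10^-8 Ω·m
A = 611 mm² = 6.110e-04 m²
R₍20₎ = ρL/A = (2.54×10^-8)(2100)/(6.110e-04) = 0.0873 Ω
R₍31.7₎ = R₍20₎(1 + αΔT) = 0.0873 × (1 + 0.0041×11.7) = 0.09149 Ω
P = I²R = (310)² × 0.09149 = 8790 W

8790 W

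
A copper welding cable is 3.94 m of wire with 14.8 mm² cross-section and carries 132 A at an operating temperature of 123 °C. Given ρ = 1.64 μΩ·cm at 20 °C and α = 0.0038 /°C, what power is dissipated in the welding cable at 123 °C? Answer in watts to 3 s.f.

ρ = 1.64 μΩ·cm = 1.64×10^-8 Ω·m
A = 14.8 mm² = 1.480e-05 m²
R₍20₎ = ρL/A = (1.64×10^-8)(3.94)/(1.480e-05) = 0.004366 Ω
R₍123₎ = R₍20₎(1 + αΔT) = 0.004366 × (1 + 0.0038×103) = 0.006075 Ω
P = I²R = (132)² × 0.006075 = 106 W

106 W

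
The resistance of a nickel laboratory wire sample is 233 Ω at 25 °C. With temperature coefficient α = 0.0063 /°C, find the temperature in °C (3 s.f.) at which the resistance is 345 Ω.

101 °C

R = R₀(1 + α(T − T₀)) ⇒ T = T₀ + (R/R₀ − 1)/α
T = 25 + (345/233 − 1)/0.0063 = 25 + (0.4807)/0.0063 = 101 °C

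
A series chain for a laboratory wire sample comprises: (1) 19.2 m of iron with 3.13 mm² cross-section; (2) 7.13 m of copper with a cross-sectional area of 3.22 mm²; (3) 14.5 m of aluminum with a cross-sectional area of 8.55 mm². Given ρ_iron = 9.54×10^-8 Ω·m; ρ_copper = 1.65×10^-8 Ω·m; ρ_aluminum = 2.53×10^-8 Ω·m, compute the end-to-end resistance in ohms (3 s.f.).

Seg 1: A = 3.13 mm² = 3.130e-06 m²
R_1 = (9.54×10^-8)(19.2)/(3.130e-06) = 0.5852 Ω
Seg 2: A = 3.22 mm² = 3.220e-06 m²
R_2 = (1.65×10^-8)(7.13)/(3.220e-06) = 0.03654 Ω
Seg 3: A = 8.55 mm² = 8.550e-06 m²
R_3 = (2.53×10^-8)(14.5)/(8.550e-06) = 0.04291 Ω
R_total = R_1 + R_2 + R_3 = 0.665 Ω

0.665 Ω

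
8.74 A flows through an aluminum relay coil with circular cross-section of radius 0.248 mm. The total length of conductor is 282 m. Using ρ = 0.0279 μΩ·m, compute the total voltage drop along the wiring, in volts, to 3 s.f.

356 V

ρ = 0.0279 μΩ·m = 2.79×10^-8 Ω·m
A = πr² = π(2.4800e-04 m)² = 1.932e-07 m²
R = ρL/A = (2.79×10^-8)(282)/(1.932e-07) = 40.72 Ω
V = IR = 8.74 × 40.72 = 356 V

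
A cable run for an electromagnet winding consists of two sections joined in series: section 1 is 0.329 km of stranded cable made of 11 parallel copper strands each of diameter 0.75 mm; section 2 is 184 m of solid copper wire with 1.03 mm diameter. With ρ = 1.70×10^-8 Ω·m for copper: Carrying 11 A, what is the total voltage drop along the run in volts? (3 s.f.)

Section 1: A_strand = π(3.7500e-04)² = 4.418e-07 m²; R₁ = ρL/(N·A_s) = (1.70×10^-8)(329)/(11×4.418e-07) = 1.151 Ω
Section 2: A = π(d/2)² = π(5.1500e-04 m)² = 8.332e-07 m²
R₂ = (1.70×10^-8)(184)/(8.332e-07) = 3.754 Ω
R = R₁ + R₂ = 4.905 Ω
V = IR = 11 × 4.905 = 54.0 V

54.0 V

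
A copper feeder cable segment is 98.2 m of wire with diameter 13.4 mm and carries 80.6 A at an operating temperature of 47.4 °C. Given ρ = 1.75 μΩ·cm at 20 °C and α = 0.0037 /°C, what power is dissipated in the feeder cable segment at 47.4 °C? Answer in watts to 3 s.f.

ρ = 1.75 μΩ·cm = 1.75×10^-8 Ω·m
A = π(d/2)² = π(6.7000e-03 m)² = 1.410e-04 m²
R₍20₎ = ρL/A = (1.75×10^-8)(98.2)/(1.410e-04) = 0.01219 Ω
R₍47.4₎ = R₍20₎(1 + αΔT) = 0.01219 × (1 + 0.0037×27.4) = 0.01342 Ω
P = I²R = (80.6)² × 0.01342 = 87.2 W

87.2 W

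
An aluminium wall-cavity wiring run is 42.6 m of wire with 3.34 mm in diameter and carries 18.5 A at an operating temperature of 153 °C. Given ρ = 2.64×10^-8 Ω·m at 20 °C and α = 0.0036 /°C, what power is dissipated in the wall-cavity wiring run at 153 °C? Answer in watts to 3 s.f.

65.0 W

A = π(d/2)² = π(1.6700e-03 m)² = 8.762e-06 m²
R₍20₎ = ρL/A = (2.64×10^-8)(42.6)/(8.762e-06) = 0.1284 Ω
R₍153₎ = R₍20₎(1 + αΔT) = 0.1284 × (1 + 0.0036×133) = 0.1898 Ω
P = I²R = (18.5)² × 0.1898 = 65.0 W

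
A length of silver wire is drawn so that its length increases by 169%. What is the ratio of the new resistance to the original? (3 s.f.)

7.24

k = 1 + 169/100 = 2.69; volume constant ⇒ A' = A/k, so R' = k²R.
Factor = 7.24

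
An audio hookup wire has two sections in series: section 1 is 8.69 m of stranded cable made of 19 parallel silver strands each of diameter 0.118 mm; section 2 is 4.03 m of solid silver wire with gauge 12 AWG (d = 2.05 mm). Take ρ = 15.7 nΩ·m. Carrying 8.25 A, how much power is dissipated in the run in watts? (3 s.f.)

46.0 W

ρ = 15.7 nΩ·m = 1.57×10^-8 Ω·m
Section 1: A_strand = π(5.9000e-05)² = 1.094e-08 m²; R₁ = ρL/(N·A_s) = (1.57×10^-8)(8.69)/(19×1.094e-08) = 0.6566 Ω
Section 2: A = π(2.05/2 mm)² = π(1.0250e-03 m)² = 3.301e-06 m²
R₂ = (1.57×10^-8)(4.03)/(3.301e-06) = 0.01917 Ω
R = R₁ + R₂ = 0.6758 Ω
P = I²R = (8.25)² × 0.6758 = 46.0 W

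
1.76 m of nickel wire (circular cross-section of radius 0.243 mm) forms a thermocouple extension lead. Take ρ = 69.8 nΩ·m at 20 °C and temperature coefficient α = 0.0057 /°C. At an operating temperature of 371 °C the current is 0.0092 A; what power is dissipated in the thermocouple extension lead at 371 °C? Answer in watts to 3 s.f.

ρ = 69.8 nΩ·m = 6.98×10^-8 Ω·m
A = πr² = π(2.4300e-04 m)² = 1.855e-07 m²
R₍20₎ = ρL/A = (6.98×10^-8)(1.76)/(1.855e-07) = 0.6622 Ω
R₍371₎ = R₍20₎(1 + αΔT) = 0.6622 × (1 + 0.0057×351) = 1.987 Ω
P = I²R = (0.0092)² × 1.987 = 1.68×10^-4 W

1.68×10^-4 W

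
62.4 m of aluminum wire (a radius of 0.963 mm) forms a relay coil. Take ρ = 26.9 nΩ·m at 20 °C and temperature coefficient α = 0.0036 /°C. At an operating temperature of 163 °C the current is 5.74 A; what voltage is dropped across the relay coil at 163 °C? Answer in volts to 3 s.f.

ρ = 26.9 nΩ·m = 2.69×10^-8 Ω·m
A = πr² = π(9.6300e-04 m)² = 2.913e-06 m²
R₍20₎ = ρL/A = (2.69×10^-8)(62.4)/(2.913e-06) = 0.5761 Ω
R₍163₎ = R₍20₎(1 + αΔT) = 0.5761 × (1 + 0.0036×143) = 0.8727 Ω
V = IR = 5.74 × 0.8727 = 5.01 V

5.01 V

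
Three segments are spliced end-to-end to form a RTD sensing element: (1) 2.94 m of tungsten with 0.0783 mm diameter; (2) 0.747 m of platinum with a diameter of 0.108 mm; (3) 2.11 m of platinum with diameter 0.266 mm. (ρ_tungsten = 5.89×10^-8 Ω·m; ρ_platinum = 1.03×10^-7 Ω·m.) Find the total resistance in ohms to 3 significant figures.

Seg 1: A = π(d/2)² = π(3.9150e-05 m)² = 4.815e-09 m²
R_1 = (5.89×10^-8)(2.94)/(4.815e-09) = 35.96 Ω
Seg 2: A = π(d/2)² = π(5.4000e-05 m)² = 9.161e-09 m²
R_2 = (1.03×10^-7)(0.747)/(9.161e-09) = 8.399 Ω
Seg 3: A = π(d/2)² = π(1.3300e-04 m)² = 5.557e-08 m²
R_3 = (1.03×10^-7)(2.11)/(5.557e-08) = 3.911 Ω
R_total = R_1 + R_2 + R_3 = 48.3 Ω

48.3 Ω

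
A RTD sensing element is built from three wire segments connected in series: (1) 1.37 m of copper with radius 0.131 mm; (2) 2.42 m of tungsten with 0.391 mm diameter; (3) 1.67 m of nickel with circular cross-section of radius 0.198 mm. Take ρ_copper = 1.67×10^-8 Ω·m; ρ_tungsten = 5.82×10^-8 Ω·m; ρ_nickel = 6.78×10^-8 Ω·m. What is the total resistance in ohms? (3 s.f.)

Seg 1: A = πr² = π(1.3100e-04 m)² = 5.391e-08 m²
R_1 = (1.67×10^-8)(1.37)/(5.391e-08) = 0.4244 Ω
Seg 2: A = π(d/2)² = π(1.9550e-04 m)² = 1.201e-07 m²
R_2 = (5.82×10^-8)(2.42)/(1.201e-07) = 1.173 Ω
Seg 3: A = πr² = π(1.9800e-04 m)² = 1.232e-07 m²
R_3 = (6.78×10^-8)(1.67)/(1.232e-07) = 0.9193 Ω
R_total = R_1 + R_2 + R_3 = 2.52 Ω

2.52 Ω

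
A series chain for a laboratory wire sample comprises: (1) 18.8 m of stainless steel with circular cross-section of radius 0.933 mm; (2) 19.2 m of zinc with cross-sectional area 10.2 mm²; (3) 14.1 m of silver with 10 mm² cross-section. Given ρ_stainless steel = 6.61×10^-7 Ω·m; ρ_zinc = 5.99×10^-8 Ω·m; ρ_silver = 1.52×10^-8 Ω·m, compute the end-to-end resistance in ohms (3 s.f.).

Seg 1: A = πr² = π(9.3300e-04 m)² = 2.735e-06 m²
R_1 = (6.61×10^-7)(18.8)/(2.735e-06) = 4.544 Ω
Seg 2: A = 10.2 mm² = 1.020e-05 m²
R_2 = (5.99×10^-8)(19.2)/(1.020e-05) = 0.1128 Ω
Seg 3: A = 10 mm² = 1.000e-05 m²
R_3 = (1.52×10^-8)(14.1)/(1.000e-05) = 0.02143 Ω
R_total = R_1 + R_2 + R_3 = 4.68 Ω

4.68 Ω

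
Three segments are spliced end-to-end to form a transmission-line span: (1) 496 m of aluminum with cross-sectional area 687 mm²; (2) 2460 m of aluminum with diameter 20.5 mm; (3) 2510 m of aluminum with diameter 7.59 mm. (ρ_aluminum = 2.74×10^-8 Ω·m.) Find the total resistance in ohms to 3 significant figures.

1.74 Ω

Seg 1: A = 687 mm² = 6.870e-04 m²
R_1 = (2.74×10^-8)(496)/(6.870e-04) = 0.01978 Ω
Seg 2: A = π(d/2)² = π(1.0250e-02 m)² = 3.301e-04 m²
R_2 = (2.74×10^-8)(2460)/(3.301e-04) = 0.2042 Ω
Seg 3: A = π(d/2)² = π(3.7950e-03 m)² = 4.525e-05 m²
R_3 = (2.74×10^-8)(2510)/(4.525e-05) = 1.52 Ω
R_total = R_1 + R_2 + R_3 = 1.74 Ω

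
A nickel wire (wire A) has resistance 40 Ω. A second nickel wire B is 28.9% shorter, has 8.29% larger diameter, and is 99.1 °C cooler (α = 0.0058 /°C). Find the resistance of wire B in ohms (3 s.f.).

10.3 Ω

R ∝ ρL/d² with ρ ∝ (1+αΔT), so R_B/R_A = (1 − 28.9/100) × (1 + 8.29/100)⁻² × (1 − 0.0058×99.1)
= 0.711 × 0.8528 × 0.4252 = 0.2578
R_B = 0.2578 × 40 = 10.3 Ω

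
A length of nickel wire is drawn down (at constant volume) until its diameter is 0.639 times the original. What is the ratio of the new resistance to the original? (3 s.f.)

6.00

Volume constant ⇒ L' = L/r² with r = 0.639. R' = ρL'/A' = ρ(L/r²)/(πr²d₀²/4) = R/r⁴.
Factor = 6.00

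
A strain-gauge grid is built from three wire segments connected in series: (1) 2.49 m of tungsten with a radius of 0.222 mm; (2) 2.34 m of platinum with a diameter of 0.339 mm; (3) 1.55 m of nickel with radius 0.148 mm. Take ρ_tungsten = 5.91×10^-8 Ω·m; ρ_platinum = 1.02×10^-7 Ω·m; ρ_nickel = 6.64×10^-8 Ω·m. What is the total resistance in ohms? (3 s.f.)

Seg 1: A = πr² = π(2.2200e-04 m)² = 1.548e-07 m²
R_1 = (5.91×10^-8)(2.49)/(1.548e-07) = 0.9505 Ω
Seg 2: A = π(d/2)² = π(1.6950e-04 m)² = 9.026e-08 m²
R_2 = (1.02×10^-7)(2.34)/(9.026e-08) = 2.644 Ω
Seg 3: A = πr² = π(1.4800e-04 m)² = 6.881e-08 m²
R_3 = (6.64×10^-8)(1.55)/(6.881e-08) = 1.496 Ω
R_total = R_1 + R_2 + R_3 = 5.09 Ω

5.09 Ω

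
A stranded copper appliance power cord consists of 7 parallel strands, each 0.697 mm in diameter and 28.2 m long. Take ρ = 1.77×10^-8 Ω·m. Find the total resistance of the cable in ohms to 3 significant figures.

0.187 Ω

A_strand = π(3.4850e-04 m)² = 3.816e-07 m²
R_strand = ρL/A = (1.77×10^-8)(28.2)/(3.816e-07) = 1.308 Ω
R_total = R_strand/N = 1.308/7 = 0.187 Ω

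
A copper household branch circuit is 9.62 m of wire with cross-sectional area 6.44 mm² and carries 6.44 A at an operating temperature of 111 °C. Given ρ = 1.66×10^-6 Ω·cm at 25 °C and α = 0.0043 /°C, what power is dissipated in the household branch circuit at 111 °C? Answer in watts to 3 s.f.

ρ = 1.66×10^-6 Ω·cm = 1.66×10^-8 Ω·m
A = 6.44 mm² = 6.440e-06 m²
R₍25₎ = ρL/A = (1.66×10^-8)(9.62)/(6.440e-06) = 0.0248 Ω
R₍111₎ = R₍25₎(1 + αΔT) = 0.0248 × (1 + 0.0043×86) = 0.03397 Ω
P = I²R = (6.44)² × 0.03397 = 1.41 W

1.41 W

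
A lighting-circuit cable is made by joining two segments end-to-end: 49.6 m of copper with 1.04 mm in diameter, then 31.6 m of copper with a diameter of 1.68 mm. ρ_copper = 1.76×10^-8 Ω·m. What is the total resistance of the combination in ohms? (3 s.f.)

1.28 Ω

Segment 1: A = π(d/2)² = π(5.2000e-04 m)² = 8.495e-07 m²
R₁ = ρL/A = (1.76×10^-8)(49.6)/(8.495e-07) = 1.028 Ω
Segment 2: A = π(d/2)² = π(8.4000e-04 m)² = 2.217e-06 m²
R₂ = (1.76×10^-8)(31.6)/(2.217e-06) = 0.2509 Ω
R = R₁ + R₂ = 1.28 Ω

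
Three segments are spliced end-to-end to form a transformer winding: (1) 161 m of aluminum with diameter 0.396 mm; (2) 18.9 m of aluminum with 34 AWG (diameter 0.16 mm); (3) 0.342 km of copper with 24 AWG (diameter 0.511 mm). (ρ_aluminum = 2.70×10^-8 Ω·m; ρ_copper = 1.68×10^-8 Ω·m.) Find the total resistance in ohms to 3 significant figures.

88.7 Ω

Seg 1: A = π(d/2)² = π(1.9800e-04 m)² = 1.232e-07 m²
R_1 = (2.70×10^-8)(161)/(1.232e-07) = 35.29 Ω
Seg 2: A = π(0.16/2 mm)² = π(8.0000e-05 m)² = 2.011e-08 m²
R_2 = (2.70×10^-8)(18.9)/(2.011e-08) = 25.38 Ω
Seg 3: A = π(0.511/2 mm)² = π(2.5550e-04 m)² = 2.051e-07 m²
R_3 = (1.68×10^-8)(342)/(2.051e-07) = 28.02 Ω
R_total = R_1 + R_2 + R_3 = 88.7 Ω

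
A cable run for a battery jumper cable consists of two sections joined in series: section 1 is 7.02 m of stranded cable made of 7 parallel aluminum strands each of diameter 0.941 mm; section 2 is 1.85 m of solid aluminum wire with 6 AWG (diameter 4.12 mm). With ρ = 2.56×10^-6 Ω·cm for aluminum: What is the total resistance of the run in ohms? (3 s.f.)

0.0405 Ω

ρ = 2.56×10^-6 Ω·cm = 2.56×10^-8 Ω·m
Section 1: A_strand = π(4.7050e-04)² = 6.955e-07 m²; R₁ = ρL/(N·A_s) = (2.56×10^-8)(7.02)/(7×6.955e-07) = 0.03692 Ω
Section 2: A = π(4.12/2 mm)² = π(2.0600e-03 m)² = 1.333e-05 m²
R₂ = (2.56×10^-8)(1.85)/(1.333e-05) = 0.003552 Ω
R = R₁ + R₂ = 0.0405 Ω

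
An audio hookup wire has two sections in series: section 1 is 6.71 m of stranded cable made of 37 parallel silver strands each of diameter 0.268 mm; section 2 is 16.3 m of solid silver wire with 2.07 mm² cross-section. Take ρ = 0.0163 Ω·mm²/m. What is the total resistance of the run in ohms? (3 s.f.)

ρ = 0.0163 Ω·mm²/m = 1.63×10^-8 Ω·m
Section 1: A_strand = π(1.3400e-04)² = 5.641e-08 m²; R₁ = ρL/(N·A_s) = (1.63×10^-8)(6.71)/(37×5.641e-08) = 0.0524 Ω
Section 2: A = 2.07 mm² = 2.070e-06 m²
R₂ = (1.63×10^-8)(16.3)/(2.070e-06) = 0.1284 Ω
R = R₁ + R₂ = 0.181 Ω

0.181 Ω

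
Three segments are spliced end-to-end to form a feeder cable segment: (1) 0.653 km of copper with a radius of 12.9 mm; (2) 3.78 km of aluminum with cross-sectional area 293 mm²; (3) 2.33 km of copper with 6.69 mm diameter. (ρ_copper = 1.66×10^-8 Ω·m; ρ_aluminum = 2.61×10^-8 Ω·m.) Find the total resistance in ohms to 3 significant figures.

1.46 Ω

Seg 1: A = πr² = π(1.2900e-02 m)² = 5.228e-04 m²
R_1 = (1.66×10^-8)(653)/(5.228e-04) = 0.02073 Ω
Seg 2: A = 293 mm² = 2.930e-04 m²
R_2 = (2.61×10^-8)(3780)/(2.930e-04) = 0.3367 Ω
Seg 3: A = π(d/2)² = π(3.3450e-03 m)² = 3.515e-05 m²
R_3 = (1.66×10^-8)(2330)/(3.515e-05) = 1.1 Ω
R_total = R_1 + R_2 + R_3 = 1.46 Ω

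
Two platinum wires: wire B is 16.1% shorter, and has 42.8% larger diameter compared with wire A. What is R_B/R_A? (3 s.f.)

R ∝ L/d², so R_B/R_A = (1 − 16.1/100) × (1 + 42.8/100)⁻²
= 0.839 × 0.4904 = 0.411

0.411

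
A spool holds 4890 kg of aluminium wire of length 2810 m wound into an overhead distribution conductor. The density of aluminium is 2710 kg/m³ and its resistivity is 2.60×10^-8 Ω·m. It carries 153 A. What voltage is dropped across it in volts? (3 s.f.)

A = m/(density·L) = 4890/(2710×2810) = 6.4215e-04 m²
R = ρL/A = (2.60×10^-8)(2810)/(6.4215e-04) = 0.1138 Ω
V = IR = 153 × 0.1138 = 17.4 V

17.4 V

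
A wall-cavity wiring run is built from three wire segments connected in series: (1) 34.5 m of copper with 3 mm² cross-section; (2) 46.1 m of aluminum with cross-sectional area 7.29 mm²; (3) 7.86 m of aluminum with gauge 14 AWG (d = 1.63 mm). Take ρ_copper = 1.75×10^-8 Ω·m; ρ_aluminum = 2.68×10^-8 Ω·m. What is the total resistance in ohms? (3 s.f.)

0.472 Ω

Seg 1: A = 3 mm² = 3.000e-06 m²
R_1 = (1.75×10^-8)(34.5)/(3.000e-06) = 0.2013 Ω
Seg 2: A = 7.29 mm² = 7.290e-06 m²
R_2 = (2.68×10^-8)(46.1)/(7.290e-06) = 0.1695 Ω
Seg 3: A = π(1.63/2 mm)² = π(8.1500e-04 m)² = 2.087e-06 m²
R_3 = (2.68×10^-8)(7.86)/(2.087e-06) = 0.1009 Ω
R_total = R_1 + R_2 + R_3 = 0.472 Ω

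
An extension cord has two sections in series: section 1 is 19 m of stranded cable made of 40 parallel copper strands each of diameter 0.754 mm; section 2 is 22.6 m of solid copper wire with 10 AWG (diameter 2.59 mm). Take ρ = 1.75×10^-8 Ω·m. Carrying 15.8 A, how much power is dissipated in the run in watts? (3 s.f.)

Section 1: A_strand = π(3.7700e-04)² = 4.465e-07 m²; R₁ = ρL/(N·A_s) = (1.75×10^-8)(19)/(40×4.465e-07) = 0.01862 Ω
Section 2: A = π(2.59/2 mm)² = π(1.2950e-03 m)² = 5.269e-06 m²
R₂ = (1.75×10^-8)(22.6)/(5.269e-06) = 0.07507 Ω
R = R₁ + R₂ = 0.09368 Ω
P = I²R = (15.8)² × 0.09368 = 23.4 W

23.4 W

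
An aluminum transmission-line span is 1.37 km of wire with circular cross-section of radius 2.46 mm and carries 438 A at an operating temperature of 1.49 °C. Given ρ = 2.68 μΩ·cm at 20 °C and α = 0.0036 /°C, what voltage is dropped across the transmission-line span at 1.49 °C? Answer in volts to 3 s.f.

ρ = 2.68 μΩ·cm = 2.68×10^-8 Ω·m
A = πr² = π(2.4600e-03 m)² = 1.901e-05 m²
R₍20₎ = ρL/A = (2.68×10^-8)(1370)/(1.901e-05) = 1.931 Ω
R₍1.49₎ = R₍20₎(1 + αΔT) = 1.931 × (1 + 0.0036×-18.5) = 1.803 Ω
V = IR = 438 × 1.803 = 790 V

790 V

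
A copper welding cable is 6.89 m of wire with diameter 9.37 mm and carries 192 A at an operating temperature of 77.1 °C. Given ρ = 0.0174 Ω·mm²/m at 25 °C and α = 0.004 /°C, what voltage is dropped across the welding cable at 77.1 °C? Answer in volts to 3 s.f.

ρ = 0.0174 Ω·mm²/m = 1.74×10^-8 Ω·m
A = π(d/2)² = π(4.6850e-03 m)² = 6.896e-05 m²
R₍25₎ = ρL/A = (1.74×10^-8)(6.89)/(6.896e-05) = 0.001739 Ω
R₍77.1₎ = R₍25₎(1 + αΔT) = 0.001739 × (1 + 0.004×52.1) = 0.002101 Ω
V = IR = 192 × 0.002101 = 0.403 V

0.403 V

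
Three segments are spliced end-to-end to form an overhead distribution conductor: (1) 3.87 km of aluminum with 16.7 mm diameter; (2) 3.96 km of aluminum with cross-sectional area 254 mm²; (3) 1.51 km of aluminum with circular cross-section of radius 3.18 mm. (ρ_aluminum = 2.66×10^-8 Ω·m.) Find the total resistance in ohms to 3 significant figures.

2.15 Ω

Seg 1: A = π(d/2)² = π(8.3500e-03 m)² = 2.190e-04 m²
R_1 = (2.66×10^-8)(3870)/(2.190e-04) = 0.47 Ω
Seg 2: A = 254 mm² = 2.540e-04 m²
R_2 = (2.66×10^-8)(3960)/(2.540e-04) = 0.4147 Ω
Seg 3: A = πr² = π(3.1800e-03 m)² = 3.177e-05 m²
R_3 = (2.66×10^-8)(1510)/(3.177e-05) = 1.264 Ω
R_total = R_1 + R_2 + R_3 = 2.15 Ω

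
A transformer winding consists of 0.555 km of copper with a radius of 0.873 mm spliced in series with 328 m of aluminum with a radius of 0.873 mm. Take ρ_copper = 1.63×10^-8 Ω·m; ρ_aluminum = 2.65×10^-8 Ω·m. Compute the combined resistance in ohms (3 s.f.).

7.41 Ω

Segment 1: A = πr² = π(8.7300e-04 m)² = 2.394e-06 m²
R₁ = ρL/A = (1.63×10^-8)(555)/(2.394e-06) = 3.778 Ω
R₂ = (2.65×10^-8)(328)/(2.394e-06) = 3.63 Ω
R = R₁ + R₂ = 7.41 Ω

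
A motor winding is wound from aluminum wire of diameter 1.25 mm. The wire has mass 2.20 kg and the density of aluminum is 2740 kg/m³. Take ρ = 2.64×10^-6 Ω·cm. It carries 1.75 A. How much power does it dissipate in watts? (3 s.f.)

43.1 W

ρ = 2.64×10^-6 Ω·cm = 2.64×10^-8 Ω·m
A = π(d/2)² = π(6.2500e-04 m)² = 1.2272e-06 m²
L = m/(density·A) = 2.2/(2740×1.2272e-06) = 654.3 m
R = ρL/A = (2.64×10^-8)(654.3)/(1.2272e-06) = 14.08 Ω
P = I²R = (1.75)² × 14.08 = 43.1 W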